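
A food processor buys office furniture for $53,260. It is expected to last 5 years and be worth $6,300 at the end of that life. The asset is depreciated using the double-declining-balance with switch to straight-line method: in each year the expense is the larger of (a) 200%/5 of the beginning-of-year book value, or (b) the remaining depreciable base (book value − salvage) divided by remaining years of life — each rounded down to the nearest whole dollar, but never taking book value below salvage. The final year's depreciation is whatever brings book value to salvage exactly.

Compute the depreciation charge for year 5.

$603

Depreciable base = $53,260 − $6,300 = $46,960.
Year 1: DB = ⌊$53,260 × 200%/5⌋ = $21,304; SL = ⌊$46,960/5⌋ = $9,392 → take DB $21,304. Book value $31,956.
Year 2: DB = ⌊$31,956 × 200%/5⌋ = $12,782; SL = ⌊$25,656/4⌋ = $6,414 → take DB $12,782. Book value $19,174.
Year 3: DB = ⌊$19,174 × 200%/5⌋ = $7,669; SL = ⌊$12,874/3⌋ = $4,291 → take DB $7,669. Book value $11,505.
Year 4: DB = ⌊$11,505 × 200%/5⌋ = $4,602; SL = ⌊$5,205/2⌋ = $2,602 → take DB $4,602. Book value $6,903.
Year 5 (final): $6,903 − $6,300 = $603. Book value $6,300.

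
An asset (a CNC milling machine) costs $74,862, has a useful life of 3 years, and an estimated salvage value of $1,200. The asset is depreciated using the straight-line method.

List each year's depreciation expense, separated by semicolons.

$24,554; $24,554; $24,554

Depreciable base = $74,862 − $1,200 = $73,662.
Annual expense = $73,662 / 3 = $24,554.
End of year 1: book value $50,308.
End of year 2: book value $25,754.
End of year 3: book value $1,200.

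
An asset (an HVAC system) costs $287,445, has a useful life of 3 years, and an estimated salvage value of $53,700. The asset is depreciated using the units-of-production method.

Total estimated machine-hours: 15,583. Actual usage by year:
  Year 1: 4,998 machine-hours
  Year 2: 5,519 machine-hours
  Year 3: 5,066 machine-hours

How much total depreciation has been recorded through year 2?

Depreciable base = $287,445 − $53,700 = $233,745.
Rate = $233,745 / 15,583 machine-hours = $15 per machine-hour.
Year 1: 4,998 × $15 = $74,970. Book value $212,475.
Year 2: 5,519 × $15 = $82,785. Book value $129,690.
Accumulated through year 2 = $287,445 − $129,690 = $157,755.

$157,755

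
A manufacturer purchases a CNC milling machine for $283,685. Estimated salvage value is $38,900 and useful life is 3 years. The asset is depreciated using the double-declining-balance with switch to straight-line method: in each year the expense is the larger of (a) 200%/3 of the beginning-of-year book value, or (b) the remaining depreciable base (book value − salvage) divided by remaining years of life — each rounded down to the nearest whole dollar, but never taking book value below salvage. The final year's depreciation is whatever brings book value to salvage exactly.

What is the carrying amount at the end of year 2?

$38,900

Depreciable base = $283,685 − $38,900 = $244,785.
Year 1: DB = ⌊$283,685 × 200%/3⌋ = $189,123; SL = ⌊$244,785/3⌋ = $81,595 → take DB $189,123. Book value $94,562.
Year 2: DB = ⌊$94,562 × 200%/3⌋ = $63,041; SL = ⌊$55,662/2⌋ = $27,831 → take DB $63,041, capped at $55,662. Book value $38,900.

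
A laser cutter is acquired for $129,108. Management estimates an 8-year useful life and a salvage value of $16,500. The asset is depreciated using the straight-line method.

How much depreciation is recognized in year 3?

$14,076

Depreciable base = $129,108 − $16,500 = $112,608.
Annual expense = $112,608 / 8 = $14,076.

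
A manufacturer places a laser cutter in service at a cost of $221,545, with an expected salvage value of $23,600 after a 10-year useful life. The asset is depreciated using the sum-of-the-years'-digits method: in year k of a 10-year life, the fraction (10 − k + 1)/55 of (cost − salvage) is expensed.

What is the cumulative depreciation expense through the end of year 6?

$161,955

Depreciable base = $221,545 − $23,600 = $197,945.
Sum of the years' digits = 10+9+8+7+6+5+4+3+2+1 = 55.
Year 1: $197,945 × 10/55 = $35,990. Book value $185,555.
Year 2: $197,945 × 9/55 = $32,391. Book value $153,164.
Year 3: $197,945 × 8/55 = $28,792. Book value $124,372.
Year 4: $197,945 × 7/55 = $25,193. Book value $99,179.
Year 5: $197,945 × 6/55 = $21,594. Book value $77,585.
Year 6: $197,945 × 5/55 = $17,995. Book value $59,590.
Accumulated through year 6 = $221,545 − $59,590 = $161,955.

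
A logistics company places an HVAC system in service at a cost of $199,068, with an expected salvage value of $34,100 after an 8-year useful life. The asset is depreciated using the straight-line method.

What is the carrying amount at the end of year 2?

Depreciable base = $199,068 − $34,100 = $164,968.
Annual expense = $164,968 / 8 = $20,621.
End of year 1: book value $178,447.
End of year 2: book value $157,826.

$157,826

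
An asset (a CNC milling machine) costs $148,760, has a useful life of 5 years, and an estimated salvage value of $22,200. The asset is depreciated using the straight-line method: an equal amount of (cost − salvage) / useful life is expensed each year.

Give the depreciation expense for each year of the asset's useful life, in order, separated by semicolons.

$25,312; $25,312; $25,312; $25,312; $25,312

Depreciable base = $148,760 − $22,200 = $126,560.
Annual expense = $126,560 / 5 = $25,312.
End of year 1: book value $123,448.
End of year 2: book value $98,136.
End of year 3: book value $72,824.
End of year 4: book value $47,512.
End of year 5: book value $22,200.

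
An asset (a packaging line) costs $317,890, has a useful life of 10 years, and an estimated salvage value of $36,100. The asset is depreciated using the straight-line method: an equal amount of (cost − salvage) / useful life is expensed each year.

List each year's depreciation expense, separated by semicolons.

Depreciable base = $317,890 − $36,100 = $281,790.
Annual expense = $281,790 / 10 = $28,179.
End of year 1: book value $289,711.
End of year 2: book value $261,532.
End of year 3: book value $233,353.
End of year 4: book value $205,174.
End of year 5: book value $176,995.
End of year 6: book value $148,816.
End of year 7: book value $120,637.
End of year 8: book value $92,458.
End of year 9: book value $64,279.
End of year 10: book value $36,100.

$28,179; $28,179; $28,179; $28,179; $28,179; $28,179; $28,179; $28,179; $28,179; $28,179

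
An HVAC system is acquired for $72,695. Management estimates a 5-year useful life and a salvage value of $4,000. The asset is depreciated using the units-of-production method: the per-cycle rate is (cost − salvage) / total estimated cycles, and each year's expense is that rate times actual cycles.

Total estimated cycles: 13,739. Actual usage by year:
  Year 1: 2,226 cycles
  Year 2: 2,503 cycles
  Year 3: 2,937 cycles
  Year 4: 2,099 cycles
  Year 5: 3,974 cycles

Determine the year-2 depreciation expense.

Depreciable base = $72,695 − $4,000 = $68,695.
Rate = $68,695 / 13,739 cycles = $5 per cycle.
Year 1: 2,226 × $5 = $11,130. Book value $61,565.
Year 2: 2,503 × $5 = $12,515. Book value $49,050.

$12,515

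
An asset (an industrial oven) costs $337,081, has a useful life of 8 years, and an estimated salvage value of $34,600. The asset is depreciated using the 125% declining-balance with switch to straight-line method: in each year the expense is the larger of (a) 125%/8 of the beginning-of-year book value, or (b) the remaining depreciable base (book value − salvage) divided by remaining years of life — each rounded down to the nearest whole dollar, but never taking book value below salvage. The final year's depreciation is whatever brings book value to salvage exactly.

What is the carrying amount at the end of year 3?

Depreciable base = $337,081 − $34,600 = $302,481.
Year 1: DB = ⌊$337,081 × 125%/8⌋ = $52,668; SL = ⌊$302,481/8⌋ = $37,810 → take DB $52,668. Book value $284,413.
Year 2: DB = ⌊$284,413 × 125%/8⌋ = $44,439; SL = ⌊$249,813/7⌋ = $35,687 → take DB $44,439. Book value $239,974.
Year 3: DB = ⌊$239,974 × 125%/8⌋ = $37,495; SL = ⌊$205,374/6⌋ = $34,229 → take DB $37,495. Book value $202,479.

$202,479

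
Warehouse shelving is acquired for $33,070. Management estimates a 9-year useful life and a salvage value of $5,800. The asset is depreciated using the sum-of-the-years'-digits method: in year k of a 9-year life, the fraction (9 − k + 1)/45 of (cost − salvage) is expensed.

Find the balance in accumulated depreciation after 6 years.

$23,634

Depreciable base = $33,070 − $5,800 = $27,270.
Sum of the years' digits = 9+8+7+6+5+4+3+2+1 = 45.
Year 1: $27,270 × 9/45 = $5,454. Book value $27,616.
Year 2: $27,270 × 8/45 = $4,848. Book value $22,768.
Year 3: $27,270 × 7/45 = $4,242. Book value $18,526.
Year 4: $27,270 × 6/45 = $3,636. Book value $14,890.
Year 5: $27,270 × 5/45 = $3,030. Book value $11,860.
Year 6: $27,270 × 4/45 = $2,424. Book value $9,436.
Accumulated through year 6 = $33,070 − $9,436 = $23,634.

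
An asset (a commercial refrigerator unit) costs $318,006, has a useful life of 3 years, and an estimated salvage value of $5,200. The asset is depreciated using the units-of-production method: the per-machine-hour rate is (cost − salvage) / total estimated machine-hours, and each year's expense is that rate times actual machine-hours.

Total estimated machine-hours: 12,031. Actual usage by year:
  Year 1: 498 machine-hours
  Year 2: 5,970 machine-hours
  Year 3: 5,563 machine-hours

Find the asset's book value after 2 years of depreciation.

Depreciable base = $318,006 − $5,200 = $312,806.
Rate = $312,806 / 12,031 machine-hours = $26 per machine-hour.
Year 1: 498 × $26 = $12,948. Book value $305,058.
Year 2: 5,970 × $26 = $155,220. Book value $149,838.

$149,838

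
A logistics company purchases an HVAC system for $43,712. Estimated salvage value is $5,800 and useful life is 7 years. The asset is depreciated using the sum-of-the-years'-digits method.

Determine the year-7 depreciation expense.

Depreciable base = $43,712 − $5,800 = $37,912.
Sum of the years' digits = 7+6+5+4+3+2+1 = 28.
Year 1: $37,912 × 7/28 = $9,478. Book value $34,234.
Year 2: $37,912 × 6/28 = $8,124. Book value $26,110.
Year 3: $37,912 × 5/28 = $6,770. Book value $19,340.
Year 4: $37,912 × 4/28 = $5,416. Book value $13,924.
Year 5: $37,912 × 3/28 = $4,062. Book value $9,862.
Year 6: $37,912 × 2/28 = $2,708. Book value $7,154.
Year 7: $37,912 × 1/28 = $1,354. Book value $5,800.

$1,354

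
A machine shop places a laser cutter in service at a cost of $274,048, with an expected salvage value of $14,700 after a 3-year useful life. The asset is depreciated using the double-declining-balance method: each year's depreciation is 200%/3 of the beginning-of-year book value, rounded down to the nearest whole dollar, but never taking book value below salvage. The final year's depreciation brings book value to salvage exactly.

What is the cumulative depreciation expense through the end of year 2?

Depreciable base = $274,048 − $14,700 = $259,348.
Year 1: ⌊$274,048 × 200%/3⌋ = $182,698. Book value $91,350.
Year 2: ⌊$91,350 × 200%/3⌋ = $60,900. Book value $30,450.
Accumulated through year 2 = $274,048 − $30,450 = $243,598.

$243,598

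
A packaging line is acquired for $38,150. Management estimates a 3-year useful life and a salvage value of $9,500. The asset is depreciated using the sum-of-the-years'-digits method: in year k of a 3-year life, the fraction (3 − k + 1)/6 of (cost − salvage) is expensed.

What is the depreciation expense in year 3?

$4,775

Depreciable base = $38,150 − $9,500 = $28,650.
Sum of the years' digits = 3+2+1 = 6.
Year 1: $28,650 × 3/6 = $14,325. Book value $23,825.
Year 2: $28,650 × 2/6 = $9,550. Book value $14,275.
Year 3: $28,650 × 1/6 = $4,775. Book value $9,500.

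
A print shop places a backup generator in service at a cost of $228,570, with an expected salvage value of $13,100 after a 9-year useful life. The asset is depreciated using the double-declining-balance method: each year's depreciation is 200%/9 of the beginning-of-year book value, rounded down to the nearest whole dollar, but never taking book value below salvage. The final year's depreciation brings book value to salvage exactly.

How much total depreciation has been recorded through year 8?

Depreciable base = $228,570 − $13,100 = $215,470.
Year 1: ⌊$228,570 × 200%/9⌋ = $50,793. Book value $177,777.
Year 2: ⌊$177,777 × 200%/9⌋ = $39,506. Book value $138,271.
Year 3: ⌊$138,271 × 200%/9⌋ = $30,726. Book value $107,545.
Year 4: ⌊$107,545 × 200%/9⌋ = $23,898. Book value $83,647.
Year 5: ⌊$83,647 × 200%/9⌋ = $18,588. Book value $65,059.
Year 6: ⌊$65,059 × 200%/9⌋ = $14,457. Book value $50,602.
Year 7: ⌊$50,602 × 200%/9⌋ = $11,244. Book value $39,358.
Year 8: ⌊$39,358 × 200%/9⌋ = $8,746. Book value $30,612.
Accumulated through year 8 = $228,570 − $30,612 = $197,958.

$197,958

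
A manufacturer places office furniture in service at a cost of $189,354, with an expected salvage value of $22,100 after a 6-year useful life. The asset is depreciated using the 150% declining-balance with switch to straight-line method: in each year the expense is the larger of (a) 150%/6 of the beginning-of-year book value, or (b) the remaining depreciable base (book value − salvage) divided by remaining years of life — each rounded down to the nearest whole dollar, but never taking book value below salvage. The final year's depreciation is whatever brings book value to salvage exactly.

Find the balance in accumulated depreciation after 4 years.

$129,441

Depreciable base = $189,354 − $22,100 = $167,254.
Year 1: DB = ⌊$189,354 × 150%/6⌋ = $47,338; SL = ⌊$167,254/6⌋ = $27,875 → take DB $47,338. Book value $142,016.
Year 2: DB = ⌊$142,016 × 150%/6⌋ = $35,504; SL = ⌊$119,916/5⌋ = $23,983 → take DB $35,504. Book value $106,512.
Year 3: DB = ⌊$106,512 × 150%/6⌋ = $26,628; SL = ⌊$84,412/4⌋ = $21,103 → take DB $26,628. Book value $79,884.
Year 4: DB = ⌊$79,884 × 150%/6⌋ = $19,971; SL = ⌊$57,784/3⌋ = $19,261 → take DB $19,971. Book value $59,913.
Accumulated through year 4 = $189,354 − $59,913 = $129,441.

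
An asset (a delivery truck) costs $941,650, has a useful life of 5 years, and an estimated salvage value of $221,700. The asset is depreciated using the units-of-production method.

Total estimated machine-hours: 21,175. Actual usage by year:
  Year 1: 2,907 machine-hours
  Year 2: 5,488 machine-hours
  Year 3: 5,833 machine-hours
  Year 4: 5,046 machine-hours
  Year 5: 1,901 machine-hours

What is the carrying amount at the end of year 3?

$457,898

Depreciable base = $941,650 − $221,700 = $719,950.
Rate = $719,950 / 21,175 machine-hours = $34 per machine-hour.
Year 1: 2,907 × $34 = $98,838. Book value $842,812.
Year 2: 5,488 × $34 = $186,592. Book value $656,220.
Year 3: 5,833 × $34 = $198,322. Book value $457,898.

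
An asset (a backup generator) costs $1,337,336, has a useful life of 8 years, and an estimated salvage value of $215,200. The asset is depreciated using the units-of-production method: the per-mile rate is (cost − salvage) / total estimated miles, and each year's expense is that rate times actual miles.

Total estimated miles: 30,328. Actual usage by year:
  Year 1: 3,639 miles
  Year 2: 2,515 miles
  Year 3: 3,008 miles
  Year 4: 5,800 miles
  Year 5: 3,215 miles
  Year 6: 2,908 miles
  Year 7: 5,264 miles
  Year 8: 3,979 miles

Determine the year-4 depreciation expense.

Depreciable base = $1,337,336 − $215,200 = $1,122,136.
Rate = $1,122,136 / 30,328 miles = $37 per mile.
Year 1: 3,639 × $37 = $134,643. Book value $1,202,693.
Year 2: 2,515 × $37 = $93,055. Book value $1,109,638.
Year 3: 3,008 × $37 = $111,296. Book value $998,342.
Year 4: 5,800 × $37 = $214,600. Book value $783,742.

$214,600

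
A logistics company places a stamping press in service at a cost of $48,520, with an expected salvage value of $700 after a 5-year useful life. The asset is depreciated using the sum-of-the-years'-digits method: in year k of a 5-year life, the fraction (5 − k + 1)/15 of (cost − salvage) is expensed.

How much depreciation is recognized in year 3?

Depreciable base = $48,520 − $700 = $47,820.
Sum of the years' digits = 5+4+3+2+1 = 15.
Year 1: $47,820 × 5/15 = $15,940. Book value $32,580.
Year 2: $47,820 × 4/15 = $12,752. Book value $19,828.
Year 3: $47,820 × 3/15 = $9,564. Book value $10,264.

$9,564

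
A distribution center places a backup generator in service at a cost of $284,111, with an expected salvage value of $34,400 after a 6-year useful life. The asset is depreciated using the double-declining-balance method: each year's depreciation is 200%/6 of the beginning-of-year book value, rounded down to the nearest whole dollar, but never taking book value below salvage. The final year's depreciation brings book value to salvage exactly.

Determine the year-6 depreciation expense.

$3,015

Depreciable base = $284,111 − $34,400 = $249,711.
Year 1: ⌊$284,111 × 200%/6⌋ = $94,703. Book value $189,408.
Year 2: ⌊$189,408 × 200%/6⌋ = $63,136. Book value $126,272.
Year 3: ⌊$126,272 × 200%/6⌋ = $42,090. Book value $84,182.
Year 4: ⌊$84,182 × 200%/6⌋ = $28,060. Book value $56,122.
Year 5: ⌊$56,122 × 200%/6⌋ = $18,707. Book value $37,415.
Year 6 (final): $37,415 − $34,400 = $3,015. Book value $34,400.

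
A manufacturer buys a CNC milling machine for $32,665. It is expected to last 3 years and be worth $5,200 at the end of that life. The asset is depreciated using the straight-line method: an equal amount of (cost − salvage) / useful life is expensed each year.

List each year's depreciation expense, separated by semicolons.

$9,155; $9,155; $9,155

Depreciable base = $32,665 − $5,200 = $27,465.
Annual expense = $27,465 / 3 = $9,155.
End of year 1: book value $23,510.
End of year 2: book value $14,355.
End of year 3: book value $5,200.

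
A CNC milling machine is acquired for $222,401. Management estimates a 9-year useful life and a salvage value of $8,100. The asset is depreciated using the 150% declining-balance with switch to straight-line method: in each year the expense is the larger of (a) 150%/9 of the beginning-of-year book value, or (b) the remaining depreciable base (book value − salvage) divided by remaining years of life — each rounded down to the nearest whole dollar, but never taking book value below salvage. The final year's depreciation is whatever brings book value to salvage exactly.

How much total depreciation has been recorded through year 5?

Depreciable base = $222,401 − $8,100 = $214,301.
Year 1: DB = ⌊$222,401 × 150%/9⌋ = $37,066; SL = ⌊$214,301/9⌋ = $23,811 → take DB $37,066. Book value $185,335.
Year 2: DB = ⌊$185,335 × 150%/9⌋ = $30,889; SL = ⌊$177,235/8⌋ = $22,154 → take DB $30,889. Book value $154,446.
Year 3: DB = ⌊$154,446 × 150%/9⌋ = $25,741; SL = ⌊$146,346/7⌋ = $20,906 → take DB $25,741. Book value $128,705.
Year 4: DB = ⌊$128,705 × 150%/9⌋ = $21,450; SL = ⌊$120,605/6⌋ = $20,100 → take DB $21,450. Book value $107,255.
Year 5: DB = ⌊$107,255 × 150%/9⌋ = $17,875; SL = ⌊$99,155/5⌋ = $19,831 → take SL $19,831. Book value $87,424.
Accumulated through year 5 = $222,401 − $87,424 = $134,977.

$134,977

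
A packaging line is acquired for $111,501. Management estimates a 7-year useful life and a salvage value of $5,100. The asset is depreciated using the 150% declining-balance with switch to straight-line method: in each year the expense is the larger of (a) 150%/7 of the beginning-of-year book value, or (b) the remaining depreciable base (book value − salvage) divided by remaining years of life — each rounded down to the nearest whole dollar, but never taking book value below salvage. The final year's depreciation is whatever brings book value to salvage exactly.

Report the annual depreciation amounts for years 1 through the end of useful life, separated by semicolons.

$23,893; $18,773; $14,750; $12,246; $12,246; $12,246; $12,247

Depreciable base = $111,501 − $5,100 = $106,401.
Year 1: DB = ⌊$111,501 × 150%/7⌋ = $23,893; SL = ⌊$106,401/7⌋ = $15,200 → take DB $23,893. Book value $87,608.
Year 2: DB = ⌊$87,608 × 150%/7⌋ = $18,773; SL = ⌊$82,508/6⌋ = $13,751 → take DB $18,773. Book value $68,835.
Year 3: DB = ⌊$68,835 × 150%/7⌋ = $14,750; SL = ⌊$63,735/5⌋ = $12,747 → take DB $14,750. Book value $54,085.
Year 4: DB = ⌊$54,085 × 150%/7⌋ = $11,589; SL = ⌊$48,985/4⌋ = $12,246 → take SL $12,246. Book value $41,839.
Year 5: DB = ⌊$41,839 × 150%/7⌋ = $8,965; SL = ⌊$36,739/3⌋ = $12,246 → take SL $12,246. Book value $29,593.
Year 6: DB = ⌊$29,593 × 150%/7⌋ = $6,341; SL = ⌊$24,493/2⌋ = $12,246 → take SL $12,246. Book value $17,347.
Year 7 (final): $17,347 − $5,100 = $12,247. Book value $5,100.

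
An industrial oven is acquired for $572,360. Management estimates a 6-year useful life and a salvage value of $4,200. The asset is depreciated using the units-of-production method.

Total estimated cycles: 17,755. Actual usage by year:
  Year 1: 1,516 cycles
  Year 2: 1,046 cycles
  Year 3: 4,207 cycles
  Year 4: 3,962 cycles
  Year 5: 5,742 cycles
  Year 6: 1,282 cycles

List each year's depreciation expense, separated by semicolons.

Depreciable base = $572,360 − $4,200 = $568,160.
Rate = $568,160 / 17,755 cycles = $32 per cycle.
Year 1: 1,516 × $32 = $48,512. Book value $523,848.
Year 2: 1,046 × $32 = $33,472. Book value $490,376.
Year 3: 4,207 × $32 = $134,624. Book value $355,752.
Year 4: 3,962 × $32 = $126,784. Book value $228,968.
Year 5: 5,742 × $32 = $183,744. Book value $45,224.
Year 6: 1,282 × $32 = $41,024. Book value $4,200.

$48,512; $33,472; $134,624; $126,784; $183,744; $41,024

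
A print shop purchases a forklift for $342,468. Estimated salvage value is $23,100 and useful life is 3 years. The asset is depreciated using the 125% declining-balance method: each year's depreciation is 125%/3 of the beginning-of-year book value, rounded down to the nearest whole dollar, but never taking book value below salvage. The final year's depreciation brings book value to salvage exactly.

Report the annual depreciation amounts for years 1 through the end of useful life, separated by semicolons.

Depreciable base = $342,468 − $23,100 = $319,368.
Year 1: ⌊$342,468 × 125%/3⌋ = $142,695. Book value $199,773.
Year 2: ⌊$199,773 × 125%/3⌋ = $83,238. Book value $116,535.
Year 3 (final): $116,535 − $23,100 = $93,435. Book value $23,100.

$142,695; $83,238; $93,435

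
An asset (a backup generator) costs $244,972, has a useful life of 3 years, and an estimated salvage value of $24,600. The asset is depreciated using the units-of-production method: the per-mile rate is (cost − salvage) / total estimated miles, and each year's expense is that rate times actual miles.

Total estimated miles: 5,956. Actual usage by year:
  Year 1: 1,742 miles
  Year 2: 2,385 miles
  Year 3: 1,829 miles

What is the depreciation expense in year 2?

$88,245

Depreciable base = $244,972 − $24,600 = $220,372.
Rate = $220,372 / 5,956 miles = $37 per mile.
Year 1: 1,742 × $37 = $64,454. Book value $180,518.
Year 2: 2,385 × $37 = $88,245. Book value $92,273.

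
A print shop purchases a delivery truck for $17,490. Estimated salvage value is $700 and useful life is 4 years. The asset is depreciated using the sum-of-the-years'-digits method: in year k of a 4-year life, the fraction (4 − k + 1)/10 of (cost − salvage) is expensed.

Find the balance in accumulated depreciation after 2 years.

Depreciable base = $17,490 − $700 = $16,790.
Sum of the years' digits = 4+3+2+1 = 10.
Year 1: $16,790 × 4/10 = $6,716. Book value $10,774.
Year 2: $16,790 × 3/10 = $5,037. Book value $5,737.
Accumulated through year 2 = $17,490 − $5,737 = $11,753.

$11,753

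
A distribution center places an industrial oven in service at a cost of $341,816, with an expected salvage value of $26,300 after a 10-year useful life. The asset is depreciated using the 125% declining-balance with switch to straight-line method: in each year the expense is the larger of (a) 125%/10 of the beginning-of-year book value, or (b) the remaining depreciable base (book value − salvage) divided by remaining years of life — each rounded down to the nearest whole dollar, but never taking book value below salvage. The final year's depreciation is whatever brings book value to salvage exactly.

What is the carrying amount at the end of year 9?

$55,256

Depreciable base = $341,816 − $26,300 = $315,516.
Year 1: DB = ⌊$341,816 × 125%/10⌋ = $42,727; SL = ⌊$315,516/10⌋ = $31,551 → take DB $42,727. Book value $299,089.
Year 2: DB = ⌊$299,089 × 125%/10⌋ = $37,386; SL = ⌊$272,789/9⌋ = $30,309 → take DB $37,386. Book value $261,703.
Year 3: DB = ⌊$261,703 × 125%/10⌋ = $32,712; SL = ⌊$235,403/8⌋ = $29,425 → take DB $32,712. Book value $228,991.
Year 4: DB = ⌊$228,991 × 125%/10⌋ = $28,623; SL = ⌊$202,691/7⌋ = $28,955 → take SL $28,955. Book value $200,036.
Year 5: DB = ⌊$200,036 × 125%/10⌋ = $25,004; SL = ⌊$173,736/6⌋ = $28,956 → take SL $28,956. Book value $171,080.
Year 6: DB = ⌊$171,080 × 125%/10⌋ = $21,385; SL = ⌊$144,780/5⌋ = $28,956 → take SL $28,956. Book value $142,124.
Year 7: DB = ⌊$142,124 × 125%/10⌋ = $17,765; SL = ⌊$115,824/4⌋ = $28,956 → take SL $28,956. Book value $113,168.
Year 8: DB = ⌊$113,168 × 125%/10⌋ = $14,146; SL = ⌊$86,868/3⌋ = $28,956 → take SL $28,956. Book value $84,212.
Year 9: DB = ⌊$84,212 × 125%/10⌋ = $10,526; SL = ⌊$57,912/2⌋ = $28,956 → take SL $28,956. Book value $55,256.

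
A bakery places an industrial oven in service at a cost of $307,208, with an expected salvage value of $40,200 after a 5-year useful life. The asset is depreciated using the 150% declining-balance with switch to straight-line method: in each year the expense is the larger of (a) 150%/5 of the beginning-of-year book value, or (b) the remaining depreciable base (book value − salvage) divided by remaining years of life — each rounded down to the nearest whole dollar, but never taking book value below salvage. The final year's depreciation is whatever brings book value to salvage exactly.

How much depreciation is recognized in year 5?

$32,587

Depreciable base = $307,208 − $40,200 = $267,008.
Year 1: DB = ⌊$307,208 × 150%/5⌋ = $92,162; SL = ⌊$267,008/5⌋ = $53,401 → take DB $92,162. Book value $215,046.
Year 2: DB = ⌊$215,046 × 150%/5⌋ = $64,513; SL = ⌊$174,846/4⌋ = $43,711 → take DB $64,513. Book value $150,533.
Year 3: DB = ⌊$150,533 × 150%/5⌋ = $45,159; SL = ⌊$110,333/3⌋ = $36,777 → take DB $45,159. Book value $105,374.
Year 4: DB = ⌊$105,374 × 150%/5⌋ = $31,612; SL = ⌊$65,174/2⌋ = $32,587 → take SL $32,587. Book value $72,787.
Year 5 (final): $72,787 − $40,200 = $32,587. Book value $40,200.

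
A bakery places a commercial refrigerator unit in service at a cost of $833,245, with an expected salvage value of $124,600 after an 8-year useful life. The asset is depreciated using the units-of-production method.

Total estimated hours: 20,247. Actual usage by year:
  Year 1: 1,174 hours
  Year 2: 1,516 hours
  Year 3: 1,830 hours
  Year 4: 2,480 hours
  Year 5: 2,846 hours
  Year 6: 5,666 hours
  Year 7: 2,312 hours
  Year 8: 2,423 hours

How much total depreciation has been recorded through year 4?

Depreciable base = $833,245 − $124,600 = $708,645.
Rate = $708,645 / 20,247 hours = $35 per hour.
Year 1: 1,174 × $35 = $41,090. Book value $792,155.
Year 2: 1,516 × $35 = $53,060. Book value $739,095.
Year 3: 1,830 × $35 = $64,050. Book value $675,045.
Year 4: 2,480 × $35 = $86,800. Book value $588,245.
Accumulated through year 4 = $833,245 − $588,245 = $245,000.

$245,000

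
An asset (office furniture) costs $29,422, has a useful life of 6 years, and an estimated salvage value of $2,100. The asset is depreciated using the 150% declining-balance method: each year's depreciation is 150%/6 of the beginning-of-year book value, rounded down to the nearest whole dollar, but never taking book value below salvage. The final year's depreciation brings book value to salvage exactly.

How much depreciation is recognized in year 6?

Depreciable base = $29,422 − $2,100 = $27,322.
Year 1: ⌊$29,422 × 150%/6⌋ = $7,355. Book value $22,067.
Year 2: ⌊$22,067 × 150%/6⌋ = $5,516. Book value $16,551.
Year 3: ⌊$16,551 × 150%/6⌋ = $4,137. Book value $12,414.
Year 4: ⌊$12,414 × 150%/6⌋ = $3,103. Book value $9,311.
Year 5: ⌊$9,311 × 150%/6⌋ = $2,327. Book value $6,984.
Year 6 (final): $6,984 − $2,100 = $4,884. Book value $2,100.

$4,884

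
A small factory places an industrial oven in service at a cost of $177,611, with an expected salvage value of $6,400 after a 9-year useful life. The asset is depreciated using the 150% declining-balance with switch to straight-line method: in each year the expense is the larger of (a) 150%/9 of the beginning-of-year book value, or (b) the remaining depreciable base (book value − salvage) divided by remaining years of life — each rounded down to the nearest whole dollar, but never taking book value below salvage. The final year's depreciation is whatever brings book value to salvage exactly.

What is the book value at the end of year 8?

$22,251

Depreciable base = $177,611 − $6,400 = $171,211.
Year 1: DB = ⌊$177,611 × 150%/9⌋ = $29,601; SL = ⌊$171,211/9⌋ = $19,023 → take DB $29,601. Book value $148,010.
Year 2: DB = ⌊$148,010 × 150%/9⌋ = $24,668; SL = ⌊$141,610/8⌋ = $17,701 → take DB $24,668. Book value $123,342.
Year 3: DB = ⌊$123,342 × 150%/9⌋ = $20,557; SL = ⌊$116,942/7⌋ = $16,706 → take DB $20,557. Book value $102,785.
Year 4: DB = ⌊$102,785 × 150%/9⌋ = $17,130; SL = ⌊$96,385/6⌋ = $16,064 → take DB $17,130. Book value $85,655.
Year 5: DB = ⌊$85,655 × 150%/9⌋ = $14,275; SL = ⌊$79,255/5⌋ = $15,851 → take SL $15,851. Book value $69,804.
Year 6: DB = ⌊$69,804 × 150%/9⌋ = $11,634; SL = ⌊$63,404/4⌋ = $15,851 → take SL $15,851. Book value $53,953.
Year 7: DB = ⌊$53,953 × 150%/9⌋ = $8,992; SL = ⌊$47,553/3⌋ = $15,851 → take SL $15,851. Book value $38,102.
Year 8: DB = ⌊$38,102 × 150%/9⌋ = $6,350; SL = ⌊$31,702/2⌋ = $15,851 → take SL $15,851. Book value $22,251.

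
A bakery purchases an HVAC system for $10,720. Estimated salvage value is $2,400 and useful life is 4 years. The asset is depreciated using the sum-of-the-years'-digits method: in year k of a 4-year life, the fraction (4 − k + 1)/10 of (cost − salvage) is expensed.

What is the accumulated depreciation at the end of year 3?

Depreciable base = $10,720 − $2,400 = $8,320.
Sum of the years' digits = 4+3+2+1 = 10.
Year 1: $8,320 × 4/10 = $3,328. Book value $7,392.
Year 2: $8,320 × 3/10 = $2,496. Book value $4,896.
Year 3: $8,320 × 2/10 = $1,664. Book value $3,232.
Accumulated through year 3 = $10,720 − $3,232 = $7,488.

$7,488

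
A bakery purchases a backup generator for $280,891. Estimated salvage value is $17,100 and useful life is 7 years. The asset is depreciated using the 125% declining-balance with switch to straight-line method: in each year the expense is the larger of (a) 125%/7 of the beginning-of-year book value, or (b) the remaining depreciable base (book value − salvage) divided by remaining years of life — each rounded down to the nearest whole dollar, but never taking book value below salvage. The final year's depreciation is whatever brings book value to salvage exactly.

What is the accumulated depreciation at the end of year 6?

$229,305

Depreciable base = $280,891 − $17,100 = $263,791.
Year 1: DB = ⌊$280,891 × 125%/7⌋ = $50,159; SL = ⌊$263,791/7⌋ = $37,684 → take DB $50,159. Book value $230,732.
Year 2: DB = ⌊$230,732 × 125%/7⌋ = $41,202; SL = ⌊$213,632/6⌋ = $35,605 → take DB $41,202. Book value $189,530.
Year 3: DB = ⌊$189,530 × 125%/7⌋ = $33,844; SL = ⌊$172,430/5⌋ = $34,486 → take SL $34,486. Book value $155,044.
Year 4: DB = ⌊$155,044 × 125%/7⌋ = $27,686; SL = ⌊$137,944/4⌋ = $34,486 → take SL $34,486. Book value $120,558.
Year 5: DB = ⌊$120,558 × 125%/7⌋ = $21,528; SL = ⌊$103,458/3⌋ = $34,486 → take SL $34,486. Book value $86,072.
Year 6: DB = ⌊$86,072 × 125%/7⌋ = $15,370; SL = ⌊$68,972/2⌋ = $34,486 → take SL $34,486. Book value $51,586.
Accumulated through year 6 = $280,891 − $51,586 = $229,305.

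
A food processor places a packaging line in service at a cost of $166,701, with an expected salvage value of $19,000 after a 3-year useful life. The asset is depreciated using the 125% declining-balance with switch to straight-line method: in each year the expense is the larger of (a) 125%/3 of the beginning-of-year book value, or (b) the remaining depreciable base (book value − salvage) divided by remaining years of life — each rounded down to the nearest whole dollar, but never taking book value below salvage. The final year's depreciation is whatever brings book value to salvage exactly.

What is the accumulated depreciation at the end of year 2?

Depreciable base = $166,701 − $19,000 = $147,701.
Year 1: DB = ⌊$166,701 × 125%/3⌋ = $69,458; SL = ⌊$147,701/3⌋ = $49,233 → take DB $69,458. Book value $97,243.
Year 2: DB = ⌊$97,243 × 125%/3⌋ = $40,517; SL = ⌊$78,243/2⌋ = $39,121 → take DB $40,517. Book value $56,726.
Accumulated through year 2 = $166,701 − $56,726 = $109,975.

$109,975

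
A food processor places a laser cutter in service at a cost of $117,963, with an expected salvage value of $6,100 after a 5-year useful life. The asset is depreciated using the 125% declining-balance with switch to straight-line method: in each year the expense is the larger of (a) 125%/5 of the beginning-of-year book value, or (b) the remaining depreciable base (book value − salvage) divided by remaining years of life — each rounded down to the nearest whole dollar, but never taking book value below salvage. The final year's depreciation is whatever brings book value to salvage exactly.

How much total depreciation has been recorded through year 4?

Depreciable base = $117,963 − $6,100 = $111,863.
Year 1: DB = ⌊$117,963 × 125%/5⌋ = $29,490; SL = ⌊$111,863/5⌋ = $22,372 → take DB $29,490. Book value $88,473.
Year 2: DB = ⌊$88,473 × 125%/5⌋ = $22,118; SL = ⌊$82,373/4⌋ = $20,593 → take DB $22,118. Book value $66,355.
Year 3: DB = ⌊$66,355 × 125%/5⌋ = $16,588; SL = ⌊$60,255/3⌋ = $20,085 → take SL $20,085. Book value $46,270.
Year 4: DB = ⌊$46,270 × 125%/5⌋ = $11,567; SL = ⌊$40,170/2⌋ = $20,085 → take SL $20,085. Book value $26,185.
Accumulated through year 4 = $117,963 − $26,185 = $91,778.

$91,778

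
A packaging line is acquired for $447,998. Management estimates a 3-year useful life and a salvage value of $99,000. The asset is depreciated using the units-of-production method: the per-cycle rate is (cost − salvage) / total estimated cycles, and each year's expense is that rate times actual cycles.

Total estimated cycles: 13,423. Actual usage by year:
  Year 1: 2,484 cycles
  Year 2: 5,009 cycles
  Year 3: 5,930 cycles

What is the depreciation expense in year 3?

Depreciable base = $447,998 − $99,000 = $348,998.
Rate = $348,998 / 13,423 cycles = $26 per cycle.
Year 1: 2,484 × $26 = $64,584. Book value $383,414.
Year 2: 5,009 × $26 = $130,234. Book value $253,180.
Year 3: 5,930 × $26 = $154,180. Book value $99,000.

$154,180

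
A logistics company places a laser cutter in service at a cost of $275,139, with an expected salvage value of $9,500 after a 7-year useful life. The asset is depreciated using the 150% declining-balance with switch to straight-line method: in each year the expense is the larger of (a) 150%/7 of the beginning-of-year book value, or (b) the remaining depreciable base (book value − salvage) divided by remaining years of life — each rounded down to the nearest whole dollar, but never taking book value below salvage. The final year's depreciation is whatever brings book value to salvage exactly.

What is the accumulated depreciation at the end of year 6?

$234,649

Depreciable base = $275,139 − $9,500 = $265,639.
Year 1: DB = ⌊$275,139 × 150%/7⌋ = $58,958; SL = ⌊$265,639/7⌋ = $37,948 → take DB $58,958. Book value $216,181.
Year 2: DB = ⌊$216,181 × 150%/7⌋ = $46,324; SL = ⌊$206,681/6⌋ = $34,446 → take DB $46,324. Book value $169,857.
Year 3: DB = ⌊$169,857 × 150%/7⌋ = $36,397; SL = ⌊$160,357/5⌋ = $32,071 → take DB $36,397. Book value $133,460.
Year 4: DB = ⌊$133,460 × 150%/7⌋ = $28,598; SL = ⌊$123,960/4⌋ = $30,990 → take SL $30,990. Book value $102,470.
Year 5: DB = ⌊$102,470 × 150%/7⌋ = $21,957; SL = ⌊$92,970/3⌋ = $30,990 → take SL $30,990. Book value $71,480.
Year 6: DB = ⌊$71,480 × 150%/7⌋ = $15,317; SL = ⌊$61,980/2⌋ = $30,990 → take SL $30,990. Book value $40,490.
Accumulated through year 6 = $275,139 − $40,490 = $234,649.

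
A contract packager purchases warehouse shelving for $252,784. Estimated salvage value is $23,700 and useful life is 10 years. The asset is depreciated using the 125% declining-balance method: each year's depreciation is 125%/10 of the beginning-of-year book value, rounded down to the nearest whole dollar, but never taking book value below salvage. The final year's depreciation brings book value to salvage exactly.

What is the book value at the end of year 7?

$99,268

Depreciable base = $252,784 − $23,700 = $229,084.
Year 1: ⌊$252,784 × 125%/10⌋ = $31,598. Book value $221,186.
Year 2: ⌊$221,186 × 125%/10⌋ = $27,648. Book value $193,538.
Year 3: ⌊$193,538 × 125%/10⌋ = $24,192. Book value $169,346.
Year 4: ⌊$169,346 × 125%/10⌋ = $21,168. Book value $148,178.
Year 5: ⌊$148,178 × 125%/10⌋ = $18,522. Book value $129,656.
Year 6: ⌊$129,656 × 125%/10⌋ = $16,207. Book value $113,449.
Year 7: ⌊$113,449 × 125%/10⌋ = $14,181. Book value $99,268.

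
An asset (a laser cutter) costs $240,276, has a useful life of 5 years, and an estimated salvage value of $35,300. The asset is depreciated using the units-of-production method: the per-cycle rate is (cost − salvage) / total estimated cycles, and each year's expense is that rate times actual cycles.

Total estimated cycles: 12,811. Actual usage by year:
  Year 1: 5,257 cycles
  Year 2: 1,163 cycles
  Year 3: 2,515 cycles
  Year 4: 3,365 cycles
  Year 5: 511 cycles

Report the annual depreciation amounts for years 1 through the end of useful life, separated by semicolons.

Depreciable base = $240,276 − $35,300 = $204,976.
Rate = $204,976 / 12,811 cycles = $16 per cycle.
Year 1: 5,257 × $16 = $84,112. Book value $156,164.
Year 2: 1,163 × $16 = $18,608. Book value $137,556.
Year 3: 2,515 × $16 = $40,240. Book value $97,316.
Year 4: 3,365 × $16 = $53,840. Book value $43,476.
Year 5: 511 × $16 = $8,176. Book value $35,300.

$84,112; $18,608; $40,240; $53,840; $8,176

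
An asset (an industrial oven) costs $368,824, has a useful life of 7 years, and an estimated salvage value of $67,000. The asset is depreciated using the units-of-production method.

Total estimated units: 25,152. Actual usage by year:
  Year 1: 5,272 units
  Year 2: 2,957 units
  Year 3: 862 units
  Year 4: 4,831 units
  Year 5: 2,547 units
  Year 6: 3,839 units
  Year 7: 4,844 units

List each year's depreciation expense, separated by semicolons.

$63,264; $35,484; $10,344; $57,972; $30,564; $46,068; $58,128

Depreciable base = $368,824 − $67,000 = $301,824.
Rate = $301,824 / 25,152 units = $12 per unit.
Year 1: 5,272 × $12 = $63,264. Book value $305,560.
Year 2: 2,957 × $12 = $35,484. Book value $270,076.
Year 3: 862 × $12 = $10,344. Book value $259,732.
Year 4: 4,831 × $12 = $57,972. Book value $201,760.
Year 5: 2,547 × $12 = $30,564. Book value $171,196.
Year 6: 3,839 × $12 = $46,068. Book value $125,128.
Year 7: 4,844 × $12 = $58,128. Book value $67,000.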